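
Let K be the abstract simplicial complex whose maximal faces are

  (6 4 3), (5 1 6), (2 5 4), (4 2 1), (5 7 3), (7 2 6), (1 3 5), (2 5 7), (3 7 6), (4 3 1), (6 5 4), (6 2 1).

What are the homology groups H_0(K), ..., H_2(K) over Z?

H_0 ≅ Z,  H_1 ≅ Z/2Z,  H_2 = 0.

Fix the vertex order 1 < 2 < 3 < 4 < 5 < 6 < 7 and write every simplex with vertices in increasing order. Then dim K = 2 and the simplices of K are:

  0-simplices (7): [1], [2], [3], [4], [5], [6], [7]
  1-simplices (18): [1,2], [1,3], [1,4], [1,5], [1,6], [2,4], [2,5], [2,6], [2,7], [3,4], [3,5], [3,6], [3,7], [4,5], [4,6], [5,6], [5,7], [6,7]
  2-simplices (12): [1,2,4], [1,2,6], [1,3,4], [1,3,5], [1,5,6], [2,4,5], [2,5,7], [2,6,7], [3,4,6], [3,5,7], [3,6,7], [4,5,6]

so the chain groups are C_0 ≅ Z^7, C_1 ≅ Z^18, C_2 ≅ Z^12.

∂_1: C_1 → C_0 sends each edge [p,q] (with p < q) to q − p.
The resulting 7×18 matrix has rank 6, and its Smith normal form has invariant factors (1,1,1,1,1,1).

∂_2: C_2 → C_1 sends each 2-simplex [p,q,r] to [q,r] − [p,r] + [p,q]. For instance
  ∂[3,5,7] = [5,7] − [3,7] + [3,5],
  ∂[3,6,7] = [6,7] − [3,7] + [3,6].
The resulting 18×12 matrix has rank 12, and its Smith normal form has invariant factors (1,1,1,1,1,1,1,1,1,1,1,2).

From H_k ≅ ker(∂_k) / im(∂_{k+1}) we obtain:

  H_0: rank C_0 − rank ∂_1 = 7 − 6 = 1, and the invariant factors of ∂_1 are all 1, so H_0 ≅ Z.
  H_1: rank ker ∂_1 − rank ∂_2 = (18 − 6) − 12 = 0, and ∂_2 has invariant factor 2 > 1, so H_1 ≅ Z/2Z.
  H_2: rank ker ∂_2 − rank ∂_3 = (12 − 12) − 0 = 0, and there is no ∂_3, so H_2 ≅ 0.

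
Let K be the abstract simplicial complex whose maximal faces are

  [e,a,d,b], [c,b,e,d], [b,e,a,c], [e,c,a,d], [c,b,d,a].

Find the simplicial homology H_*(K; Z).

Take the total order a < b < c < d < e on the vertex set. Then K (dimension 3) consists of the simplices:

  0-simplices (5): a, b, c, d, e
  1-simplices (10): ab, ac, ad, ae, bc, bd, be, cd, ce, de
  2-simplices (10): abc, abd, abe, acd, ace, ade, bcd, bce, bde, cde
  3-simplices (5): abcd, abce, abde, acde, bcde

Hence C_0 ≅ Z^5, C_1 ≅ Z^10, C_2 ≅ Z^10, C_3 ≅ Z^5.

Boundary ∂_1: C_1 → C_0 is given by ∂[p,q] = [q] − [p]. For instance
  ∂ae = e − a.
This gives a 5×10 integer matrix of rank 4; reducing to Smith normal form yields diagonal entries (1,1,1,1).

The boundary map ∂_2: C_2 → C_1 sends each 2-simplex [p,q,r] to [q,r] − [p,r] + [p,q]. For instance
  ∂ace = ce − ae + ac,
  ∂bde = de − be + bd.
As a 10×10 matrix over Z this has rank 6, with invariant factors (1,1,1,1,1,1).

∂_3: C_3 → C_2 sends each 3-simplex σ to the alternating sum Σ_i (−1)^i (σ with its i-th vertex removed). For instance
  ∂acde = cde − ade + ace − acd,
  ∂abde = bde − ade + abe − abd.
The 10×5 boundary matrix has rank 4 and Smith normal form diag(1,1,1,1).

Now H_k = ker ∂_k / im ∂_{k+1}, so:

  H_0: rank C_0 − rank ∂_1 = 5 − 4 = 1, and the invariant factors of ∂_1 are all 1, so H_0 ≅ Z.
  H_1: rank ker ∂_1 − rank ∂_2 = (10 − 4) − 6 = 0, and the invariant factors of ∂_2 are all 1, so H_1 ≅ 0.
  H_2: rank ker ∂_2 − rank ∂_3 = (10 − 6) − 4 = 0, and the invariant factors of ∂_3 are all 1, so H_2 ≅ 0.
  H_3: rank ker ∂_3 − rank ∂_4 = (5 − 4) − 0 = 1, and there is no ∂_4, so H_3 ≅ Z.

H_0 ≅ Z,  H_1 = 0,  H_2 = 0,  H_3 ≅ Z.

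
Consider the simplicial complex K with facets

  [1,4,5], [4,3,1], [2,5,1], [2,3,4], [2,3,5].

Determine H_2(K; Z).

H_2 ≅ 0.

Take the total order 1 < 2 < 3 < 4 < 5 on the vertex set. Then K (dimension 2) consists of the simplices:

  0-simplices (5): [1], [2], [3], [4], [5]
  1-simplices (10): [1,2], [1,3], [1,4], [1,5], [2,3], [2,4], [2,5], [3,4], [3,5], [4,5]
  2-simplices (5): [1,2,5], [1,3,4], [1,4,5], [2,3,4], [2,3,5]

so the chain groups are C_0 ≅ Z^5, C_1 ≅ Z^10, C_2 ≅ Z^5.

∂_1: C_1 → C_0 maps an edge to its endpoints' difference, ∂[p,q] = q − p. For instance
  ∂[1,5] = [5] − [1].
As a 5×10 matrix over Z this has rank 4, with invariant factors (1,1,1,1).

The boundary map ∂_2: C_2 → C_1 maps a triangle to the signed sum of its edges. For instance
  ∂[1,3,4] = [3,4] − [1,4] + [1,3],
  ∂[2,3,5] = [3,5] − [2,5] + [2,3].
As a 10×5 matrix over Z this has rank 5, with invariant factors (1,1,1,1,1).

From H_k ≅ ker(∂_k) / im(∂_{k+1}) we obtain:

  H_2: rank ker ∂_2 − rank ∂_3 = (5 − 5) − 0 = 0, and there is no ∂_3, so H_2 = 0.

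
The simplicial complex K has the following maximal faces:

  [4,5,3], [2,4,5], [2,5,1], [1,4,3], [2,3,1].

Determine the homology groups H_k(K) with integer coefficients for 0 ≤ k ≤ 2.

H_0 ≅ Z,  H_1 ≅ Z,  H_2 = 0.

Fix the vertex order 1 < 2 < 3 < 4 < 5 and write every simplex with vertices in increasing order. Then dim K = 2 and the simplices of K are:

  0-simplices (5): [1], [2], [3], [4], [5]
  1-simplices (10): [1,2], [1,3], [1,4], [1,5], [2,3], [2,4], [2,5], [3,4], [3,5], [4,5]
  2-simplices (5): [1,2,3], [1,2,5], [1,3,4], [2,4,5], [3,4,5]

Hence C_0 ≅ Z^5, C_1 ≅ Z^10, C_2 ≅ Z^5.

∂_1: C_1 → C_0 maps an edge to its endpoints' difference, ∂[p,q] = q − p. For instance
  ∂[2,5] = [5] − [2].
The resulting 5×10 matrix has rank 4, and its Smith normal form has invariant factors (1,1,1,1).

The boundary map ∂_2: C_2 → C_1 maps a triangle to the signed sum of its edges. For instance
  ∂[1,2,3] = [2,3] − [1,3] + [1,2],
  ∂[2,4,5] = [4,5] − [2,5] + [2,4].
As a 10×5 matrix over Z this has rank 5, with invariant factors (1,1,1,1,1).

Reading off H_k = ker ∂_k / im ∂_{k+1}:

  H_0: rank C_0 − rank ∂_1 = 5 − 4 = 1, and the invariant factors of ∂_1 are all 1, so H_0 = Z.
  H_1: rank ker ∂_1 − rank ∂_2 = (10 − 4) − 5 = 1, and the invariant factors of ∂_2 are all 1, so H_1 = Z.
  H_2: rank ker ∂_2 − rank ∂_3 = (5 − 5) − 0 = 0, and there is no ∂_3, so H_2 = 0.

(K is a triangulation of the Möbius band.)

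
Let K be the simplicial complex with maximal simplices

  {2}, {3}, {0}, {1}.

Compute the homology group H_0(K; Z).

H_0 = Z^4.

Fix the vertex order 0 < 1 < 2 < 3 and write every simplex with vertices in increasing order. Then dim K = 0 and the simplices of K are:

  0-simplices (4): [0], [1], [2], [3]

so the chain groups are C_0 ≅ Z^4.

Computing H_k = (kernel of ∂_k) / (image of ∂_{k+1}):

  H_0: rank C_0 − rank ∂_1 = 4 − 0 = 4, and there is no ∂_1, so H_0 = Z^4.

(K is a triangulation of a set of 4 points.)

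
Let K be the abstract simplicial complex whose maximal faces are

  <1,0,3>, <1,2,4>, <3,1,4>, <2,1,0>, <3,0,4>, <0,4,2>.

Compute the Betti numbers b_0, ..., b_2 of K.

b_0 = 1, b_1 = 0, b_2 = 1.

K has 5 vertices, 9 edges, 6 triangles.
rank ∂_0 = 0, rank ∂_1 = 4 ⇒ b_0 = 5 − 0 − 4 = 1; all invariant factors of ∂_1 are 1 so no torsion. So H_0 ≅ Z.
rank ∂_1 = 4, rank ∂_2 = 5 ⇒ b_1 = 9 − 4 − 5 = 0; all invariant factors of ∂_2 are 1 so no torsion. So H_1 ≅ 0.
rank ∂_2 = 5, rank ∂_3 = 0 ⇒ b_2 = 6 − 5 − 0 = 1. So H_2 ≅ Z.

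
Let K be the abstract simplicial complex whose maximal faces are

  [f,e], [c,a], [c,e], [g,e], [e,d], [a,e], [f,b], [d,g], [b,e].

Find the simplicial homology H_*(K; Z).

H_0 ≅ Z,  H_1 ≅ Z^3.

We work with the vertex ordering a < b < c < d < e < f < g. The simplices of K, each written with vertices in increasing order, are:

  0-simplices (7): a, b, c, d, e, f, g
  1-simplices (9): ac, ae, be, bf, ce, de, dg, ef, eg

so the chain groups are C_0 ≅ Z^7, C_1 ≅ Z^9.

The boundary map ∂_1: C_1 → C_0 sends each edge [p,q] (with p < q) to q − p. For instance
  ∂be = e − b.
The resulting 7×9 matrix has rank 6, and its Smith normal form has invariant factors (1,1,1,1,1,1).

Computing H_k = (kernel of ∂_k) / (image of ∂_{k+1}):

  H_0: rank C_0 − rank ∂_1 = 7 − 6 = 1, and the invariant factors of ∂_1 are all 1, so H_0 ≅ Z.
  H_1: rank ker ∂_1 − rank ∂_2 = (9 − 6) − 0 = 3, and there is no ∂_2, so H_1 ≅ Z^3.

As a check, the Euler characteristic is 7 − 9 = -2, which agrees with 1 − 3 = -2.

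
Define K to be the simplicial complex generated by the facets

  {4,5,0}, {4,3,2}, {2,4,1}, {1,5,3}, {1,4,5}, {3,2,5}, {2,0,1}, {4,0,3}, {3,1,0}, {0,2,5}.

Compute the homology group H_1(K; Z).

H_1 ≅ Z/2.

We work with the vertex ordering 0 < 1 < 2 < 3 < 4 < 5. The simplices of K, each written with vertices in increasing order, are:

  0-simplices (6): [0], [1], [2], [3], [4], [5]
  1-simplices (15): [0,1], [0,2], [0,3], [0,4], [0,5], [1,2], [1,3], [1,4], [1,5], [2,3], [2,4], [2,5], [3,4], [3,5], [4,5]
  2-simplices (10): [0,1,2], [0,1,3], [0,2,5], [0,3,4], [0,4,5], [1,2,4], [1,3,5], [1,4,5], [2,3,4], [2,3,5]

giving chain groups C_0 ≅ Z^6, C_1 ≅ Z^15, C_2 ≅ Z^10.

∂_1: C_1 → C_0 sends each edge [p,q] (with p < q) to q − p.
As a 6×15 matrix over Z this has rank 5, with invariant factors (1,1,1,1,1).

∂_2: C_2 → C_1 acts by ∂[p,q,r] = [q,r] − [p,r] + [p,q]. For instance
  ∂[0,1,2] = [1,2] − [0,2] + [0,1],
  ∂[1,3,5] = [3,5] − [1,5] + [1,3].
This gives a 15×10 integer matrix of rank 10; reducing to Smith normal form yields diagonal entries (1,1,1,1,1,1,1,1,1,2).

Now H_k = ker ∂_k / im ∂_{k+1}, so:

  H_1: rank ker ∂_1 − rank ∂_2 = (15 − 5) − 10 = 0, and ∂_2 has invariant factor 2 > 1, so H_1 = Z/2.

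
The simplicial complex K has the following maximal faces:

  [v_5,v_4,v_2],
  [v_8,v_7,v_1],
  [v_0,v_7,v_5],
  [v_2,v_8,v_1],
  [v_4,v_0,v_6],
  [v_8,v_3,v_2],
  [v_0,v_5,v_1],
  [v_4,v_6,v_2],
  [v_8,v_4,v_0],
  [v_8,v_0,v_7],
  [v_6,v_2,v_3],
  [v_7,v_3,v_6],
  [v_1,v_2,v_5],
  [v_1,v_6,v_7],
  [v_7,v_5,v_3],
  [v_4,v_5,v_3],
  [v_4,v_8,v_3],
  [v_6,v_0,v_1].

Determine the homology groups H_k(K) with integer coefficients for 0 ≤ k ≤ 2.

Order the vertices as v_0 < v_1 < v_2 < v_3 < v_4 < v_5 < v_6 < v_7 < v_8. Listing each simplex with vertices in this order, K has dimension 2 with simplices:

  0-simplices (9): [v_0], [v_1], [v_2], [v_3], [v_4], [v_5], [v_6], [v_7], [v_8]
  1-simplices (27): (27 of them)
  2-simplices (18): (18 of them)

giving chain groups C_0 ≅ Z^9, C_1 ≅ Z^27, C_2 ≅ Z^18.

Boundary ∂_1: C_1 → C_0 sends each edge [p,q] (with p < q) to q − p. For instance
  ∂[v_0,v_1] = [v_1] − [v_0].
The resulting 9×27 matrix has rank 8, and its Smith normal form has invariant factors (1,1,1,1,1,1,1,1).

The boundary map ∂_2: C_2 → C_1 maps a triangle to the signed sum of its edges. For instance
  ∂[v_3,v_4,v_5] = [v_4,v_5] − [v_3,v_5] + [v_3,v_4],
  ∂[v_1,v_7,v_8] = [v_7,v_8] − [v_1,v_8] + [v_1,v_7].
This gives a 27×18 integer matrix of rank 18; reducing to Smith normal form yields diagonal entries (1,1,1,1,1,1,1,1,1,1,1,1,1,1,1,1,1,2).

Reading off H_k = ker ∂_k / im ∂_{k+1}:

  H_0: rank C_0 − rank ∂_1 = 9 − 8 = 1, and the invariant factors of ∂_1 are all 1, so H_0 ≅ Z.
  H_1: rank ker ∂_1 − rank ∂_2 = (27 − 8) − 18 = 1, and ∂_2 has invariant factor 2 > 1, so H_1 ≅ Z ⊕ Z/2Z.
  H_2: rank ker ∂_2 − rank ∂_3 = (18 − 18) − 0 = 0, and there is no ∂_3, so H_2 ≅ 0.

(K is a triangulation of the Klein bottle.)

H_0 = Z,  H_1 = Z ⊕ Z/2Z,  H_2 = 0.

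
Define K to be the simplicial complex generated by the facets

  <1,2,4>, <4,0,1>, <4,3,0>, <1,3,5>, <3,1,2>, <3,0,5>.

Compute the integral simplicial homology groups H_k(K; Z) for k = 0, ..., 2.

H_0 = Z,  H_1 = Z,  H_2 = 0.

Take the total order 0 < 1 < 2 < 3 < 4 < 5 on the vertex set. Then K (dimension 2) consists of the simplices:

  0-simplices (6): [0], [1], [2], [3], [4], [5]
  1-simplices (12): [0,1], [0,3], [0,4], [0,5], [1,2], [1,3], [1,4], [1,5], [2,3], [2,4], [3,4], [3,5]
  2-simplices (6): [0,1,4], [0,3,4], [0,3,5], [1,2,3], [1,2,4], [1,3,5]

giving chain groups C_0 ≅ Z^6, C_1 ≅ Z^12, C_2 ≅ Z^6.

The boundary map ∂_1: C_1 → C_0 maps an edge to its endpoints' difference, ∂[p,q] = q − p.
The 6×12 boundary matrix has rank 5 and Smith normal form diag(1,1,1,1,1).

Boundary ∂_2: C_2 → C_1 sends each 2-simplex [p,q,r] to [q,r] − [p,r] + [p,q]. For instance
  ∂[1,2,3] = [2,3] − [1,3] + [1,2],
  ∂[0,1,4] = [1,4] − [0,4] + [0,1].
The resulting 12×6 matrix has rank 6, and its Smith normal form has invariant factors (1,1,1,1,1,1).

From H_k ≅ ker(∂_k) / im(∂_{k+1}) we obtain:

  H_0: rank C_0 − rank ∂_1 = 6 − 5 = 1, and the invariant factors of ∂_1 are all 1, so H_0 ≅ Z.
  H_1: rank ker ∂_1 − rank ∂_2 = (12 − 5) − 6 = 1, and the invariant factors of ∂_2 are all 1, so H_1 ≅ Z.
  H_2: rank ker ∂_2 − rank ∂_3 = (6 − 6) − 0 = 0, and there is no ∂_3, so H_2 ≅ 0.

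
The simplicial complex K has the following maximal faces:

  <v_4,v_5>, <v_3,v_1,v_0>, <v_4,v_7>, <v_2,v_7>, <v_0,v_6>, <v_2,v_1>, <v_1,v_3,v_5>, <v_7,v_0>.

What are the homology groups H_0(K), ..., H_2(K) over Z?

Take the total order v_0 < v_1 < v_2 < v_3 < v_4 < v_5 < v_6 < v_7 on the vertex set. Then K (dimension 2) consists of the simplices:

  0-simplices (8): [v_0], [v_1], [v_2], [v_3], [v_4], [v_5], [v_6], [v_7]
  1-simplices (11): [v_0,v_1], [v_0,v_3], [v_0,v_6], [v_0,v_7], [v_1,v_2], [v_1,v_3], [v_1,v_5], [v_2,v_7], [v_3,v_5], [v_4,v_5], [v_4,v_7]
  2-simplices (2): [v_0,v_1,v_3], [v_1,v_3,v_5]

giving chain groups C_0 ≅ Z^8, C_1 ≅ Z^11, C_2 ≅ Z^2.

The boundary map ∂_1: C_1 → C_0 is given by ∂[p,q] = [q] − [p]. For instance
  ∂[v_4,v_7] = [v_7] − [v_4].
The 8×11 boundary matrix has rank 7 and Smith normal form diag(1,1,1,1,1,1,1).

∂_2: C_2 → C_1 sends each 2-simplex [p,q,r] to [q,r] − [p,r] + [p,q]. For instance
  ∂[v_1,v_3,v_5] = [v_3,v_5] − [v_1,v_5] + [v_1,v_3],
  ∂[v_0,v_1,v_3] = [v_1,v_3] − [v_0,v_3] + [v_0,v_1].
This gives a 11×2 integer matrix of rank 2; reducing to Smith normal form yields diagonal entries (1,1).

Computing H_k = (kernel of ∂_k) / (image of ∂_{k+1}):

  H_0: rank C_0 − rank ∂_1 = 8 − 7 = 1, and the invariant factors of ∂_1 are all 1, so H_0 ≅ Z.
  H_1: rank ker ∂_1 − rank ∂_2 = (11 − 7) − 2 = 2, and the invariant factors of ∂_2 are all 1, so H_1 ≅ Z^2.
  H_2: rank ker ∂_2 − rank ∂_3 = (2 − 2) − 0 = 0, and there is no ∂_3, so H_2 ≅ 0.

H_0 = Z,  H_1 = Z^2,  H_2 = 0.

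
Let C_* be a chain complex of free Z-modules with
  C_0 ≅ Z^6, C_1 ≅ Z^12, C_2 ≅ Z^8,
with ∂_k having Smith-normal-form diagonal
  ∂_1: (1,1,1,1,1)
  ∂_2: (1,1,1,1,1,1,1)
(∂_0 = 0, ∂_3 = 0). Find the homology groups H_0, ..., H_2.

H_0: b_0 = 6 − 0 − 5 = 1; torsion from ∂_1 factors > 1: none. So H_0 ≅ Z.
H_1: b_1 = 12 − 5 − 7 = 0; torsion from ∂_2 factors > 1: none. So H_1 ≅ 0.
H_2: b_2 = 8 − 7 − 0 = 1; torsion from ∂_3 factors > 1: none. So H_2 ≅ Z.

H_0 ≅ Z,  H_1 = 0,  H_2 ≅ Z.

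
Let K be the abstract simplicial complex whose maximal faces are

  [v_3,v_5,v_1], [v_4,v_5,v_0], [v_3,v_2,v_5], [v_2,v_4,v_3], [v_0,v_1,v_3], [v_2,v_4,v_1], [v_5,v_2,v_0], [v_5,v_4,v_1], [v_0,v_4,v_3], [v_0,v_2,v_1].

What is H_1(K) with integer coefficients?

Take the total order v_0 < v_1 < v_2 < v_3 < v_4 < v_5 on the vertex set. Then K (dimension 2) consists of the simplices:

  0-simplices (6): [v_0], [v_1], [v_2], [v_3], [v_4], [v_5]
  1-simplices (15): (15 of them)
  2-simplices (10): [v_0,v_1,v_2], [v_0,v_1,v_3], [v_0,v_2,v_5], [v_0,v_3,v_4], [v_0,v_4,v_5], [v_1,v_2,v_4], [v_1,v_3,v_5], [v_1,v_4,v_5], [v_2,v_3,v_4], [v_2,v_3,v_5]

so the chain groups are C_0 ≅ Z^6, C_1 ≅ Z^15, C_2 ≅ Z^10.

∂_1: C_1 → C_0 maps an edge to its endpoints' difference, ∂[p,q] = q − p. For instance
  ∂[v_0,v_2] = [v_2] − [v_0].
This gives a 6×15 integer matrix of rank 5; reducing to Smith normal form yields diagonal entries (1,1,1,1,1).

Boundary ∂_2: C_2 → C_1 sends each 2-simplex [p,q,r] to [q,r] − [p,r] + [p,q]. For instance
  ∂[v_2,v_3,v_5] = [v_3,v_5] − [v_2,v_5] + [v_2,v_3],
  ∂[v_1,v_4,v_5] = [v_4,v_5] − [v_1,v_5] + [v_1,v_4].
The resulting 15×10 matrix has rank 10, and its Smith normal form has invariant factors (1,1,1,1,1,1,1,1,1,2).

From H_k ≅ ker(∂_k) / im(∂_{k+1}) we obtain:

  H_1: rank ker ∂_1 − rank ∂_2 = (15 − 5) − 10 = 0, and ∂_2 has invariant factor 2 > 1, so H_1 ≅ Z/2Z.

(K is a triangulation of the real projective plane RP^2.)

H_1 ≅ Z/2Z.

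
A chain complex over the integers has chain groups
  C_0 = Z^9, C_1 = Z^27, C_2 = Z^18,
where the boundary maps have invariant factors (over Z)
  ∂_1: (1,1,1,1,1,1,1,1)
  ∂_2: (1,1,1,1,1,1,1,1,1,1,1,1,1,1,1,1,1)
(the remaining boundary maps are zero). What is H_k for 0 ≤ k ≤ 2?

H_0: b_0 = 9 − 0 − 8 = 1; torsion from ∂_1 factors > 1: none. So H_0 ≅ Z.
H_1: b_1 = 27 − 8 − 17 = 2; torsion from ∂_2 factors > 1: none. So H_1 ≅ Z^2.
H_2: b_2 = 18 − 17 − 0 = 1; torsion from ∂_3 factors > 1: none. So H_2 ≅ Z.

H_0 ≅ Z,  H_1 ≅ Z^2,  H_2 ≅ Z.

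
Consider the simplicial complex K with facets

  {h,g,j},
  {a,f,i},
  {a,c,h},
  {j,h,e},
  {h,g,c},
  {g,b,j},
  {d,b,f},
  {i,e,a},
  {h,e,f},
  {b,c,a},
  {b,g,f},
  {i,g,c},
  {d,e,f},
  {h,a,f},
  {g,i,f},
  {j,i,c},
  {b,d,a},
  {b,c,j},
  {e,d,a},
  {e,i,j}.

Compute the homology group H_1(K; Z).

H_1 = Z × Z/2.

Take the total order a < b < c < d < e < f < g < h < i < j on the vertex set. Then K (dimension 2) consists of the simplices:

  0-simplices (10): a, b, c, d, e, f, g, h, i, j
  1-simplices (30): ab, ac, ad, ae, af, ah, ai, bc, bd, bf, bg, bj, cg, ch, ci, cj, de, df, ef, eh, ei, ej, fg, fh, fi, gh, gi, gj, hj, ij
  2-simplices (20): abc, abd, ach, ade, aei, afh, afi, bcj, bdf, bfg, bgj, cgh, cgi, cij, def, efh, ehj, eij, fgi, ghj

so the chain groups are C_0 ≅ Z^10, C_1 ≅ Z^30, C_2 ≅ Z^20.

The boundary map ∂_1: C_1 → C_0 maps an edge to its endpoints' difference, ∂[p,q] = q − p. For instance
  ∂bg = g − b.
The 10×30 boundary matrix has rank 9 and Smith normal form diag(1,1,1,1,1,1,1,1,1).

Boundary ∂_2: C_2 → C_1 sends each 2-simplex [p,q,r] to [q,r] − [p,r] + [p,q]. For instance
  ∂afi = fi − ai + af,
  ∂ghj = hj − gj + gh.
The resulting 30×20 matrix has rank 20, and its Smith normal form has invariant factors (1,1,1,1,1,1,1,1,1,1,1,1,1,1,1,1,1,1,1,2).

Computing H_k = (kernel of ∂_k) / (image of ∂_{k+1}):

  H_1: rank ker ∂_1 − rank ∂_2 = (30 − 9) − 20 = 1, and ∂_2 has invariant factor 2 > 1, so H_1 ≅ Z × Z/2.

(K is a triangulation of the Klein bottle.)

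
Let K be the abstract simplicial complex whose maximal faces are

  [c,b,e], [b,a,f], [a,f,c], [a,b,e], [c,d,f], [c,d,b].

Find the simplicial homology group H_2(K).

H_2 ≅ 0.

K has 6 vertices, 12 edges, 6 triangles.
rank ∂_2 = 6, rank ∂_3 = 0 ⇒ b_2 = 6 − 6 − 0 = 0. So H_2 = 0.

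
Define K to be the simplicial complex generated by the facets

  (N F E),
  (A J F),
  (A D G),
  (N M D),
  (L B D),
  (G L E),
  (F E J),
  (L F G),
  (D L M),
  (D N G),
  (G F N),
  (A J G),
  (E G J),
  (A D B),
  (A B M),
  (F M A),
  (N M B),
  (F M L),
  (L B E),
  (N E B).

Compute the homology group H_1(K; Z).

H_1 = Z ⊕ Z/2Z.

K has 10 vertices, 30 edges, 20 triangles.
rank ∂_1 = 9, rank ∂_2 = 20 ⇒ b_1 = 30 − 9 − 20 = 1; ∂_2 has invariant factor(s) [2] giving torsion. So H_1 = Z ⊕ Z/2Z.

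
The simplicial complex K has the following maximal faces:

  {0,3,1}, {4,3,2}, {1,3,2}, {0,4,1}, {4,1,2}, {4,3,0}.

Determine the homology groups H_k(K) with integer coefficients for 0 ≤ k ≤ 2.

Take the total order 0 < 1 < 2 < 3 < 4 on the vertex set. Then K (dimension 2) consists of the simplices:

  0-simplices (5): [0], [1], [2], [3], [4]
  1-simplices (9): [0,1], [0,3], [0,4], [1,2], [1,3], [1,4], [2,3], [2,4], [3,4]
  2-simplices (6): [0,1,3], [0,1,4], [0,3,4], [1,2,3], [1,2,4], [2,3,4]

giving chain groups C_0 ≅ Z^5, C_1 ≅ Z^9, C_2 ≅ Z^6.

The boundary map ∂_1: C_1 → C_0 sends each edge [p,q] (with p < q) to q − p. For instance
  ∂[1,3] = [3] − [1].
As a 5×9 matrix over Z this has rank 4, with invariant factors (1,1,1,1).

∂_2: C_2 → C_1 sends each 2-simplex [p,q,r] to [q,r] − [p,r] + [p,q]. For instance
  ∂[0,3,4] = [3,4] − [0,4] + [0,3],
  ∂[0,1,3] = [1,3] − [0,3] + [0,1].
The resulting 9×6 matrix has rank 5, and its Smith normal form has invariant factors (1,1,1,1,1).

Computing H_k = (kernel of ∂_k) / (image of ∂_{k+1}):

  H_0: rank C_0 − rank ∂_1 = 5 − 4 = 1, and the invariant factors of ∂_1 are all 1, so H_0 = Z.
  H_1: rank ker ∂_1 − rank ∂_2 = (9 − 4) − 5 = 0, and the invariant factors of ∂_2 are all 1, so H_1 = 0.
  H_2: rank ker ∂_2 − rank ∂_3 = (6 − 5) − 0 = 1, and there is no ∂_3, so H_2 = Z.

H_0 ≅ Z,  H_1 = 0,  H_2 ≅ Z.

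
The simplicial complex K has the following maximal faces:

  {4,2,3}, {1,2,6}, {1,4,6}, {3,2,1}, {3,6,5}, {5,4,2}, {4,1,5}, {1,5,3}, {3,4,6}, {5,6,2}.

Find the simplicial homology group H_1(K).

We work with the vertex ordering 1 < 2 < 3 < 4 < 5 < 6. The simplices of K, each written with vertices in increasing order, are:

  0-simplices (6): [1], [2], [3], [4], [5], [6]
  1-simplices (15): [1,2], [1,3], [1,4], [1,5], [1,6], [2,3], [2,4], [2,5], [2,6], [3,4], [3,5], [3,6], [4,5], [4,6], [5,6]
  2-simplices (10): [1,2,3], [1,2,6], [1,3,5], [1,4,5], [1,4,6], [2,3,4], [2,4,5], [2,5,6], [3,4,6], [3,5,6]

giving chain groups C_0 ≅ Z^6, C_1 ≅ Z^15, C_2 ≅ Z^10.

Boundary ∂_1: C_1 → C_0 maps an edge to its endpoints' difference, ∂[p,q] = q − p.
The resulting 6×15 matrix has rank 5, and its Smith normal form has invariant factors (1,1,1,1,1).

Boundary ∂_2: C_2 → C_1 sends each 2-simplex [p,q,r] to [q,r] − [p,r] + [p,q]. For instance
  ∂[3,4,6] = [4,6] − [3,6] + [3,4],
  ∂[1,2,3] = [2,3] − [1,3] + [1,2].
As a 15×10 matrix over Z this has rank 10, with invariant factors (1,1,1,1,1,1,1,1,1,2).

From H_k ≅ ker(∂_k) / im(∂_{k+1}) we obtain:

  H_1: rank ker ∂_1 − rank ∂_2 = (15 − 5) − 10 = 0, and ∂_2 has invariant factor 2 > 1, so H_1 ≅ Z_2.

H_1 ≅ Z_2.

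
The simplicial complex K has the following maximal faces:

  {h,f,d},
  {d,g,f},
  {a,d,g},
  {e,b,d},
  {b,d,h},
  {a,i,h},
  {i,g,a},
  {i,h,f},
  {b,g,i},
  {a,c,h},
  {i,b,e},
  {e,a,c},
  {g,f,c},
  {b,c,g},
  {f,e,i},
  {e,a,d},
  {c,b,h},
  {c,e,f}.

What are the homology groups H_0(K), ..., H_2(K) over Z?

H_0 ≅ Z,  H_1 ≅ Z^2,  H_2 ≅ Z.

Fix the vertex order a < b < c < d < e < f < g < h < i and write every simplex with vertices in increasing order. Then dim K = 2 and the simplices of K are:

  0-simplices (9): a, b, c, d, e, f, g, h, i
  1-simplices (27): ac, ad, ae, ag, ah, ai, bc, bd, be, bg, bh, bi, ce, cf, cg, ch, de, df, dg, dh, ef, ei, fg, fh, fi, gi, hi
  2-simplices (18): ace, ach, ade, adg, agi, ahi, bcg, bch, bde, bdh, bei, bgi, cef, cfg, dfg, dfh, efi, fhi

giving chain groups C_0 ≅ Z^9, C_1 ≅ Z^27, C_2 ≅ Z^18.

The boundary map ∂_1: C_1 → C_0 is given by ∂[p,q] = [q] − [p]. For instance
  ∂ei = i − e.
The resulting 9×27 matrix has rank 8, and its Smith normal form has invariant factors (1,1,1,1,1,1,1,1).

∂_2: C_2 → C_1 maps a triangle to the signed sum of its edges. For instance
  ∂fhi = hi − fi + fh,
  ∂bch = ch − bh + bc.
The resulting 27×18 matrix has rank 17, and its Smith normal form has invariant factors (1,1,1,1,1,1,1,1,1,1,1,1,1,1,1,1,1).

Now H_k = ker ∂_k / im ∂_{k+1}, so:

  H_0: rank C_0 − rank ∂_1 = 9 − 8 = 1, and the invariant factors of ∂_1 are all 1, so H_0 ≅ Z.
  H_1: rank ker ∂_1 − rank ∂_2 = (27 − 8) − 17 = 2, and the invariant factors of ∂_2 are all 1, so H_1 ≅ Z^2.
  H_2: rank ker ∂_2 − rank ∂_3 = (18 − 17) − 0 = 1, and there is no ∂_3, so H_2 ≅ Z.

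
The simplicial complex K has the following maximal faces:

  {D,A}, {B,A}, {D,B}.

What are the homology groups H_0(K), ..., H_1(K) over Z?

Order the vertices as A < B < D. Listing each simplex with vertices in this order, K has dimension 1 with simplices:

  0-simplices (3): A, B, D
  1-simplices (3): AB, AD, BD

Hence C_0 ≅ Z^3, C_1 ≅ Z^3.

∂_1: C_1 → C_0 maps an edge to its endpoints' difference, ∂[p,q] = q − p.
As a 3×3 matrix over Z this has rank 2, with invariant factors (1,1).

From H_k ≅ ker(∂_k) / im(∂_{k+1}) we obtain:

  H_0: rank C_0 − rank ∂_1 = 3 − 2 = 1, and the invariant factors of ∂_1 are all 1, so H_0 = Z.
  H_1: rank ker ∂_1 − rank ∂_2 = (3 − 2) − 0 = 1, and there is no ∂_2, so H_1 = Z.

As a check, the Euler characteristic is 3 − 3 = 0, which agrees with 1 − 1 = 0.

H_0 ≅ Z,  H_1 ≅ Z.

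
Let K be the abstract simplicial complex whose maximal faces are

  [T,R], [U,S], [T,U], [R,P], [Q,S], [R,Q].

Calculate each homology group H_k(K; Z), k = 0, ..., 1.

We work with the vertex ordering P < Q < R < S < T < U. The simplices of K, each written with vertices in increasing order, are:

  0-simplices (6): P, Q, R, S, T, U
  1-simplices (6): PR, QR, QS, RT, SU, TU

Hence C_0 ≅ Z^6, C_1 ≅ Z^6.

Boundary ∂_1: C_1 → C_0 sends each edge [p,q] (with p < q) to q − p. For instance
  ∂QS = S − Q.
The 6×6 boundary matrix has rank 5 and Smith normal form diag(1,1,1,1,1).

Reading off H_k = ker ∂_k / im ∂_{k+1}:

  H_0: rank C_0 − rank ∂_1 = 6 − 5 = 1, and the invariant factors of ∂_1 are all 1, so H_0 = Z.
  H_1: rank ker ∂_1 − rank ∂_2 = (6 − 5) − 0 = 1, and there is no ∂_2, so H_1 = Z.

H_0 ≅ Z,  H_1 ≅ Z.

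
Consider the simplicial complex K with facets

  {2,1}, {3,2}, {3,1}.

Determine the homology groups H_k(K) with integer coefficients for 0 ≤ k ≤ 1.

We work with the vertex ordering 1 < 2 < 3. The simplices of K, each written with vertices in increasing order, are:

  0-simplices (3): [1], [2], [3]
  1-simplices (3): [1,2], [1,3], [2,3]

so the chain groups are C_0 ≅ Z^3, C_1 ≅ Z^3.

The boundary map ∂_1: C_1 → C_0 is given by ∂[p,q] = [q] − [p].
This gives a 3×3 integer matrix of rank 2; reducing to Smith normal form yields diagonal entries (1,1).

From H_k ≅ ker(∂_k) / im(∂_{k+1}) we obtain:

  H_0: rank C_0 − rank ∂_1 = 3 − 2 = 1, and the invariant factors of ∂_1 are all 1, so H_0 = Z.
  H_1: rank ker ∂_1 − rank ∂_2 = (3 − 2) − 0 = 1, and there is no ∂_2, so H_1 = Z.

As a check, the Euler characteristic is 3 − 3 = 0, which agrees with 1 − 1 = 0.

H_0 ≅ Z,  H_1 ≅ Z.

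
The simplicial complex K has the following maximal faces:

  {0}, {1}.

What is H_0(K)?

We work with the vertex ordering 0 < 1. The simplices of K, each written with vertices in increasing order, are:

  0-simplices (2): [0], [1]

so the chain groups are C_0 ≅ Z^2.

Reading off H_k = ker ∂_k / im ∂_{k+1}:

  H_0: rank C_0 − rank ∂_1 = 2 − 0 = 2, and there is no ∂_1, so H_0 ≅ Z^2.

(K is a triangulation of a set of 2 points.)

H_0 ≅ Z^2.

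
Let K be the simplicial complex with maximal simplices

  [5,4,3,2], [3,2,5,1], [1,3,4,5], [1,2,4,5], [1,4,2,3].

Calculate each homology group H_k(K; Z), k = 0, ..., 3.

Order the vertices as 1 < 2 < 3 < 4 < 5. Listing each simplex with vertices in this order, K has dimension 3 with simplices:

  0-simplices (5): [1], [2], [3], [4], [5]
  1-simplices (10): [1,2], [1,3], [1,4], [1,5], [2,3], [2,4], [2,5], [3,4], [3,5], [4,5]
  2-simplices (10): [1,2,3], [1,2,4], [1,2,5], [1,3,4], [1,3,5], [1,4,5], [2,3,4], [2,3,5], [2,4,5], [3,4,5]
  3-simplices (5): [1,2,3,4], [1,2,3,5], [1,2,4,5], [1,3,4,5], [2,3,4,5]

so the chain groups are C_0 ≅ Z^5, C_1 ≅ Z^10, C_2 ≅ Z^10, C_3 ≅ Z^5.

The boundary map ∂_1: C_1 → C_0 is given by ∂[p,q] = [q] − [p]. For instance
  ∂[1,5] = [5] − [1].
This gives a 5×10 integer matrix of rank 4; reducing to Smith normal form yields diagonal entries (1,1,1,1).

Boundary ∂_2: C_2 → C_1 maps a triangle to the signed sum of its edges. For instance
  ∂[1,2,3] = [2,3] − [1,3] + [1,2],
  ∂[1,2,5] = [2,5] − [1,5] + [1,2].
The 10×10 boundary matrix has rank 6 and Smith normal form diag(1,1,1,1,1,1).

Boundary ∂_3: C_3 → C_2 sends each 3-simplex σ to the alternating sum Σ_i (−1)^i (σ with its i-th vertex removed). For instance
  ∂[1,3,4,5] = [3,4,5] − [1,4,5] + [1,3,5] − [1,3,4],
  ∂[1,2,3,4] = [2,3,4] − [1,3,4] + [1,2,4] − [1,2,3].
As a 10×5 matrix over Z this has rank 4, with invariant factors (1,1,1,1).

Now H_k = ker ∂_k / im ∂_{k+1}, so:

  H_0: rank C_0 − rank ∂_1 = 5 − 4 = 1, and the invariant factors of ∂_1 are all 1, so H_0 ≅ Z.
  H_1: rank ker ∂_1 − rank ∂_2 = (10 − 4) − 6 = 0, and the invariant factors of ∂_2 are all 1, so H_1 ≅ 0.
  H_2: rank ker ∂_2 − rank ∂_3 = (10 − 6) − 4 = 0, and the invariant factors of ∂_3 are all 1, so H_2 ≅ 0.
  H_3: rank ker ∂_3 − rank ∂_4 = (5 − 4) − 0 = 1, and there is no ∂_4, so H_3 ≅ Z.

H_0 ≅ Z,  H_1 = 0,  H_2 = 0,  H_3 ≅ Z.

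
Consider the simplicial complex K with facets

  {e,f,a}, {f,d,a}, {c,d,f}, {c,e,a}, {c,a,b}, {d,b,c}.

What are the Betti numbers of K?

We work with the vertex ordering a < b < c < d < e < f. The simplices of K, each written with vertices in increasing order, are:

  0-simplices (6): a, b, c, d, e, f
  1-simplices (12): ab, ac, ad, ae, af, bc, bd, cd, ce, cf, df, ef
  2-simplices (6): abc, ace, adf, aef, bcd, cdf

giving chain groups C_0 ≅ Z^6, C_1 ≅ Z^12, C_2 ≅ Z^6.

Boundary ∂_1: C_1 → C_0 maps an edge to its endpoints' difference, ∂[p,q] = q − p.
The 6×12 boundary matrix has rank 5 and Smith normal form diag(1,1,1,1,1).

Boundary ∂_2: C_2 → C_1 sends each 2-simplex [p,q,r] to [q,r] − [p,r] + [p,q]. For instance
  ∂ace = ce − ae + ac,
  ∂adf = df − af + ad.
This gives a 12×6 integer matrix of rank 6; reducing to Smith normal form yields diagonal entries (1,1,1,1,1,1).

Computing H_k = (kernel of ∂_k) / (image of ∂_{k+1}):

  H_0: rank C_0 − rank ∂_1 = 6 − 5 = 1, and the invariant factors of ∂_1 are all 1, so H_0 = Z.
  H_1: rank ker ∂_1 − rank ∂_2 = (12 − 5) − 6 = 1, and the invariant factors of ∂_2 are all 1, so H_1 = Z.
  H_2: rank ker ∂_2 − rank ∂_3 = (6 − 6) − 0 = 0, and there is no ∂_3, so H_2 = 0.

Hence the Betti numbers are b_0 = 1, b_1 = 1, b_2 = 0.

b_0 = 1, b_1 = 1, b_2 = 0.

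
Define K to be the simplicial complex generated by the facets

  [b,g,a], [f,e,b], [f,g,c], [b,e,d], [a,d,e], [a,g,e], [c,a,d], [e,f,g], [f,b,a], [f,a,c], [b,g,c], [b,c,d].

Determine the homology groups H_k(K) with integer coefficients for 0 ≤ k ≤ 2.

H_0 = Z,  H_1 = Z_2,  H_2 = 0.

Fix the vertex order a < b < c < d < e < f < g and write every simplex with vertices in increasing order. Then dim K = 2 and the simplices of K are:

  0-simplices (7): a, b, c, d, e, f, g
  1-simplices (18): ab, ac, ad, ae, af, ag, bc, bd, be, bf, bg, cd, cf, cg, de, ef, eg, fg
  2-simplices (12): abf, abg, acd, acf, ade, aeg, bcd, bcg, bde, bef, cfg, efg

Hence C_0 ≅ Z^7, C_1 ≅ Z^18, C_2 ≅ Z^12.

∂_1: C_1 → C_0 sends each edge [p,q] (with p < q) to q − p. For instance
  ∂fg = g − f.
As a 7×18 matrix over Z this has rank 6, with invariant factors (1,1,1,1,1,1).

∂_2: C_2 → C_1 sends each 2-simplex [p,q,r] to [q,r] − [p,r] + [p,q]. For instance
  ∂abg = bg − ag + ab,
  ∂bde = de − be + bd.
The 18×12 boundary matrix has rank 12 and Smith normal form diag(1,1,1,1,1,1,1,1,1,1,1,2).

From H_k ≅ ker(∂_k) / im(∂_{k+1}) we obtain:

  H_0: rank C_0 − rank ∂_1 = 7 − 6 = 1, and the invariant factors of ∂_1 are all 1, so H_0 ≅ Z.
  H_1: rank ker ∂_1 − rank ∂_2 = (18 − 6) − 12 = 0, and ∂_2 has invariant factor 2 > 1, so H_1 ≅ Z_2.
  H_2: rank ker ∂_2 − rank ∂_3 = (12 − 12) − 0 = 0, and there is no ∂_3, so H_2 ≅ 0.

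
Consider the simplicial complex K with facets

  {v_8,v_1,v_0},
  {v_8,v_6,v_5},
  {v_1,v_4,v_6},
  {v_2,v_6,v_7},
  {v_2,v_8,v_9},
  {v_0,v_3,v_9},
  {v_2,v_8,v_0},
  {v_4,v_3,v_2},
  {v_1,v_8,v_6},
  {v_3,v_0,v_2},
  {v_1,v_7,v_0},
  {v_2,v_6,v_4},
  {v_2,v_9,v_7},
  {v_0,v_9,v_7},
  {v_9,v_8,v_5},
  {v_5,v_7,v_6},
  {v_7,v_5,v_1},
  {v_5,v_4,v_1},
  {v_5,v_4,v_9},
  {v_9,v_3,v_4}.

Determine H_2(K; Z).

Fix the vertex order v_0 < v_1 < v_2 < v_3 < v_4 < v_5 < v_6 < v_7 < v_8 < v_9 and write every simplex with vertices in increasing order. Then dim K = 2 and the simplices of K are:

  0-simplices (10): [v_0], [v_1], [v_2], [v_3], [v_4], [v_5], [v_6], [v_7], [v_8], [v_9]
  1-simplices (30): (30 of them)
  2-simplices (20): (20 of them)

giving chain groups C_0 ≅ Z^10, C_1 ≅ Z^30, C_2 ≅ Z^20.

∂_1: C_1 → C_0 is given by ∂[p,q] = [q] − [p].
This gives a 10×30 integer matrix of rank 9; reducing to Smith normal form yields diagonal entries (1,1,1,1,1,1,1,1,1).

The boundary map ∂_2: C_2 → C_1 sends each 2-simplex [p,q,r] to [q,r] − [p,r] + [p,q]. For instance
  ∂[v_0,v_3,v_9] = [v_3,v_9] − [v_0,v_9] + [v_0,v_3],
  ∂[v_3,v_4,v_9] = [v_4,v_9] − [v_3,v_9] + [v_3,v_4].
The 30×20 boundary matrix has rank 20 and Smith normal form diag(1,1,1,1,1,1,1,1,1,1,1,1,1,1,1,1,1,1,1,2).

Now H_k = ker ∂_k / im ∂_{k+1}, so:

  H_2: rank ker ∂_2 − rank ∂_3 = (20 − 20) − 0 = 0, and there is no ∂_3, so H_2 = 0.

H_2 ≅ 0.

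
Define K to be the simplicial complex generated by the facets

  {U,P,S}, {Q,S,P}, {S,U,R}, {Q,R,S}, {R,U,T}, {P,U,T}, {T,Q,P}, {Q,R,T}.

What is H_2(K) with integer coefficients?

K has 6 vertices, 12 edges, 8 triangles.
rank ∂_2 = 7, rank ∂_3 = 0 ⇒ b_2 = 8 − 7 − 0 = 1. So H_2 = Z.

H_2 ≅ Z.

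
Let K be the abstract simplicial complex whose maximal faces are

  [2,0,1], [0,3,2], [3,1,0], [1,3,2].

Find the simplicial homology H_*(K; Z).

Fix the vertex order 0 < 1 < 2 < 3 and write every simplex with vertices in increasing order. Then dim K = 2 and the simplices of K are:

  0-simplices (4): [0], [1], [2], [3]
  1-simplices (6): [0,1], [0,2], [0,3], [1,2], [1,3], [2,3]
  2-simplices (4): [0,1,2], [0,1,3], [0,2,3], [1,2,3]

Hence C_0 ≅ Z^4, C_1 ≅ Z^6, C_2 ≅ Z^4.

∂_1: C_1 → C_0 is given by ∂[p,q] = [q] − [p].
The resulting 4×6 matrix has rank 3, and its Smith normal form has invariant factors (1,1,1).

Boundary ∂_2: C_2 → C_1 maps a triangle to the signed sum of its edges. For instance
  ∂[0,1,3] = [1,3] − [0,3] + [0,1],
  ∂[1,2,3] = [2,3] − [1,3] + [1,2].
As a 6×4 matrix over Z this has rank 3, with invariant factors (1,1,1).

Reading off H_k = ker ∂_k / im ∂_{k+1}:

  H_0: rank C_0 − rank ∂_1 = 4 − 3 = 1, and the invariant factors of ∂_1 are all 1, so H_0 ≅ Z.
  H_1: rank ker ∂_1 − rank ∂_2 = (6 − 3) − 3 = 0, and the invariant factors of ∂_2 are all 1, so H_1 ≅ 0.
  H_2: rank ker ∂_2 − rank ∂_3 = (4 − 3) − 0 = 1, and there is no ∂_3, so H_2 ≅ Z.

H_0 = Z,  H_1 = 0,  H_2 = Z.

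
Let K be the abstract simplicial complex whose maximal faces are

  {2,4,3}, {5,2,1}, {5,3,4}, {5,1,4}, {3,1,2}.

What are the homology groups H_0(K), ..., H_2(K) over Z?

Take the total order 1 < 2 < 3 < 4 < 5 on the vertex set. Then K (dimension 2) consists of the simplices:

  0-simplices (5): [1], [2], [3], [4], [5]
  1-simplices (10): [1,2], [1,3], [1,4], [1,5], [2,3], [2,4], [2,5], [3,4], [3,5], [4,5]
  2-simplices (5): [1,2,3], [1,2,5], [1,4,5], [2,3,4], [3,4,5]

giving chain groups C_0 ≅ Z^5, C_1 ≅ Z^10, C_2 ≅ Z^5.

Boundary ∂_1: C_1 → C_0 maps an edge to its endpoints' difference, ∂[p,q] = q − p.
The resulting 5×10 matrix has rank 4, and its Smith normal form has invariant factors (1,1,1,1).

The boundary map ∂_2: C_2 → C_1 sends each 2-simplex [p,q,r] to [q,r] − [p,r] + [p,q]. For instance
  ∂[1,4,5] = [4,5] − [1,5] + [1,4],
  ∂[1,2,3] = [2,3] − [1,3] + [1,2].
This gives a 10×5 integer matrix of rank 5; reducing to Smith normal form yields diagonal entries (1,1,1,1,1).

Computing H_k = (kernel of ∂_k) / (image of ∂_{k+1}):

  H_0: rank C_0 − rank ∂_1 = 5 − 4 = 1, and the invariant factors of ∂_1 are all 1, so H_0 ≅ Z.
  H_1: rank ker ∂_1 − rank ∂_2 = (10 − 4) − 5 = 1, and the invariant factors of ∂_2 are all 1, so H_1 ≅ Z.
  H_2: rank ker ∂_2 − rank ∂_3 = (5 − 5) − 0 = 0, and there is no ∂_3, so H_2 ≅ 0.

H_0 = Z,  H_1 = Z,  H_2 = 0.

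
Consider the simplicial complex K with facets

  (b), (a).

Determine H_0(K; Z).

K has 2 vertices.
rank ∂_0 = 0, rank ∂_1 = 0 ⇒ b_0 = 2 − 0 − 0 = 2. So H_0 = Z^2.

H_0 = Z^2.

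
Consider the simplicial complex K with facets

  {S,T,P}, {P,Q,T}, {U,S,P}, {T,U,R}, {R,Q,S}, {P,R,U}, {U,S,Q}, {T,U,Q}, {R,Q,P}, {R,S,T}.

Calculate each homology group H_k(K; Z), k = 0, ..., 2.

H_0 = Z,  H_1 = Z/2,  H_2 = 0.

Take the total order P < Q < R < S < T < U on the vertex set. Then K (dimension 2) consists of the simplices:

  0-simplices (6): P, Q, R, S, T, U
  1-simplices (15): PQ, PR, PS, PT, PU, QR, QS, QT, QU, RS, RT, RU, ST, SU, TU
  2-simplices (10): PQR, PQT, PRU, PST, PSU, QRS, QSU, QTU, RST, RTU

Hence C_0 ≅ Z^6, C_1 ≅ Z^15, C_2 ≅ Z^10.

The boundary map ∂_1: C_1 → C_0 maps an edge to its endpoints' difference, ∂[p,q] = q − p. For instance
  ∂QR = R − Q.
The 6×15 boundary matrix has rank 5 and Smith normal form diag(1,1,1,1,1).

The boundary map ∂_2: C_2 → C_1 maps a triangle to the signed sum of its edges. For instance
  ∂QRS = RS − QS + QR,
  ∂PST = ST − PT + PS.
This gives a 15×10 integer matrix of rank 10; reducing to Smith normal form yields diagonal entries (1,1,1,1,1,1,1,1,1,2).

Reading off H_k = ker ∂_k / im ∂_{k+1}:

  H_0: rank C_0 − rank ∂_1 = 6 − 5 = 1, and the invariant factors of ∂_1 are all 1, so H_0 ≅ Z.
  H_1: rank ker ∂_1 − rank ∂_2 = (15 − 5) − 10 = 0, and ∂_2 has invariant factor 2 > 1, so H_1 ≅ Z/2.
  H_2: rank ker ∂_2 − rank ∂_3 = (10 − 10) − 0 = 0, and there is no ∂_3, so H_2 ≅ 0.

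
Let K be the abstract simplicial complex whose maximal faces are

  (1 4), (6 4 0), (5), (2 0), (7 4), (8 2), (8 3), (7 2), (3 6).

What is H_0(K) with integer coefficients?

H_0 ≅ Z^2.

Order the vertices as 0 < 1 < 2 < 3 < 4 < 5 < 6 < 7 < 8. Listing each simplex with vertices in this order, K has dimension 2 with simplices:

  0-simplices (9): [0], [1], [2], [3], [4], [5], [6], [7], [8]
  1-simplices (10): [0,2], [0,4], [0,6], [1,4], [2,7], [2,8], [3,6], [3,8], [4,6], [4,7]
  2-simplices (1): [0,4,6]

so the chain groups are C_0 ≅ Z^9, C_1 ≅ Z^10, C_2 ≅ Z^1.

∂_1: C_1 → C_0 sends each edge [p,q] (with p < q) to q − p. For instance
  ∂[0,6] = [6] − [0].
As a 9×10 matrix over Z this has rank 7, with invariant factors (1,1,1,1,1,1,1).

The boundary map ∂_2: C_2 → C_1 maps a triangle to the signed sum of its edges. For instance
  ∂[0,4,6] = [4,6] − [0,6] + [0,4].
As a 10×1 matrix over Z this has rank 1, with invariant factors (1).

Computing H_k = (kernel of ∂_k) / (image of ∂_{k+1}):

  H_0: rank C_0 − rank ∂_1 = 9 − 7 = 2, and the invariant factors of ∂_1 are all 1, so H_0 = Z^2.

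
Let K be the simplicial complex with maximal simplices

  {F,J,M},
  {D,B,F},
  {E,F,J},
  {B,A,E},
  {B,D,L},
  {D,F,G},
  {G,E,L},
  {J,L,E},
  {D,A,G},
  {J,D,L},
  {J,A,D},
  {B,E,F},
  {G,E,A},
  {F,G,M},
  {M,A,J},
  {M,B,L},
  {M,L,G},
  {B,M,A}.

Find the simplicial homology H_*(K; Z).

Order the vertices as A < B < D < E < F < G < J < L < M. Listing each simplex with vertices in this order, K has dimension 2 with simplices:

  0-simplices (9): A, B, D, E, F, G, J, L, M
  1-simplices (27): AB, AD, AE, AG, AJ, AM, BD, BE, BF, BL, BM, DF, DG, DJ, DL, EF, EG, EJ, EL, FG, FJ, FM, GL, GM, JL, JM, LM
  2-simplices (18): ABE, ABM, ADG, ADJ, AEG, AJM, BDF, BDL, BEF, BLM, DFG, DJL, EFJ, EGL, EJL, FGM, FJM, GLM

giving chain groups C_0 ≅ Z^9, C_1 ≅ Z^27, C_2 ≅ Z^18.

Boundary ∂_1: C_1 → C_0 is given by ∂[p,q] = [q] − [p].
The 9×27 boundary matrix has rank 8 and Smith normal form diag(1,1,1,1,1,1,1,1).

Boundary ∂_2: C_2 → C_1 sends each 2-simplex [p,q,r] to [q,r] − [p,r] + [p,q]. For instance
  ∂EJL = JL − EL + EJ,
  ∂AJM = JM − AM + AJ.
This gives a 27×18 integer matrix of rank 17; reducing to Smith normal form yields diagonal entries (1,1,1,1,1,1,1,1,1,1,1,1,1,1,1,1,1).

From H_k ≅ ker(∂_k) / im(∂_{k+1}) we obtain:

  H_0: rank C_0 − rank ∂_1 = 9 − 8 = 1, and the invariant factors of ∂_1 are all 1, so H_0 = Z.
  H_1: rank ker ∂_1 − rank ∂_2 = (27 − 8) − 17 = 2, and the invariant factors of ∂_2 are all 1, so H_1 = Z^2.
  H_2: rank ker ∂_2 − rank ∂_3 = (18 − 17) − 0 = 1, and there is no ∂_3, so H_2 = Z.

H_0 = Z,  H_1 = Z^2,  H_2 = Z.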